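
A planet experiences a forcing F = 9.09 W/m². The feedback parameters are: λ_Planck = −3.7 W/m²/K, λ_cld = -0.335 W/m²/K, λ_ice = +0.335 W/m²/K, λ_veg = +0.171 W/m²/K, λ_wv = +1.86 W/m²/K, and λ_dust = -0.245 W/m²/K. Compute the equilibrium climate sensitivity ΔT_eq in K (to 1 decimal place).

Net feedback parameter λ = (−3.7) + (-0.335) + (+0.335) + (+0.171) + (+1.86) + (-0.245) = -1.914 W/m²/K.
ΔT = −F/λ = −9.09/(-1.914) = 4.7 K.

4.7 K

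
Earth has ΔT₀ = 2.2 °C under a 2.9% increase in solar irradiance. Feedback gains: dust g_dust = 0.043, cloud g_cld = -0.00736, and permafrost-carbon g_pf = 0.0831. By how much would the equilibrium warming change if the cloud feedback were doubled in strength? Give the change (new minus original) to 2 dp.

-0.02 °C

Original: g = 0.11874, ΔT = 2.2/(1−0.11874) = 2.4964 °C.
With doubled cloud: g' = 0.11138, ΔT' = 2.2/(1−0.11138) = 2.4757 °C.
Change = 2.4757 − 2.4964 = -0.02 °C.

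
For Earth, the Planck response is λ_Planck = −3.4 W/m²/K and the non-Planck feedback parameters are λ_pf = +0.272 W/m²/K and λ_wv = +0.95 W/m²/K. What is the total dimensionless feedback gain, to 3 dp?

0.359

Convert to gains: g_pf = 0.272/3.4 = 0.08; g_wv = 0.95/3.4 = 0.2794.
Total gain g = 0.3594.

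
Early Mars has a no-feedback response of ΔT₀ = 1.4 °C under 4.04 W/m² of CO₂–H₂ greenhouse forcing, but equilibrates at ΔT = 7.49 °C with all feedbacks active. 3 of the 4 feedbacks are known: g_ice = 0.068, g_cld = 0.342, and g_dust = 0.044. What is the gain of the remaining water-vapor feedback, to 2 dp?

Amplification A = ΔT/ΔT₀ = 7.49/1.4 = 5.35.
Total gain g = 1 − 1/A = 1 − 1/5.35 = 0.8131.
Known gains sum to 0.068 + 0.342 + 0.044 = 0.454.
g_wv = 0.8131 − 0.454 = 0.36.

0.36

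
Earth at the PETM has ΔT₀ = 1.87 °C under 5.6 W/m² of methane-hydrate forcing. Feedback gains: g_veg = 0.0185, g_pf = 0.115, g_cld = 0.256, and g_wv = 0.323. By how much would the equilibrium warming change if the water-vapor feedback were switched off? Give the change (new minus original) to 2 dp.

-3.44 °C

Original: g = 0.7125, ΔT = 1.87/(1−0.7125) = 6.5043 °C.
Without water-vapor: g' = 0.3895, ΔT' = 1.87/(1−0.3895) = 3.0631 °C.
Change = 3.0631 − 6.5043 = -3.44 °C.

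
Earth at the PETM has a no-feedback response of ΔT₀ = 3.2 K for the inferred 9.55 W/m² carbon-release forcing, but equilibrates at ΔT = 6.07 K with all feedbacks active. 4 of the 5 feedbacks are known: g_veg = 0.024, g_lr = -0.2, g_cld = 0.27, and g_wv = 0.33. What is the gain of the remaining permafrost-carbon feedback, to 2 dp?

Amplification A = ΔT/ΔT₀ = 6.07/3.2 = 1.897.
Total gain g = 1 − 1/A = 1 − 1/1.897 = 0.4729.
Known gains sum to 0.024 − 0.2 + 0.27 + 0.33 = 0.424.
g_pf = 0.4729 − 0.424 = 0.05.

0.05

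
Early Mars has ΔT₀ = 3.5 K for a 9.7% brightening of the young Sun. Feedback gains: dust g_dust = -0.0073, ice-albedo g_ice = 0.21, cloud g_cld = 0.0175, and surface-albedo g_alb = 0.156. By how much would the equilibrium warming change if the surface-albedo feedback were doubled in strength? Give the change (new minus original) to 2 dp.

1.87 K

Original: g = 0.3762, ΔT = 3.5/(1−0.3762) = 5.6108 K.
With doubled surface-albedo: g' = 0.5322, ΔT' = 3.5/(1−0.5322) = 7.4818 K.
Change = 7.4818 − 5.6108 = 1.87 K.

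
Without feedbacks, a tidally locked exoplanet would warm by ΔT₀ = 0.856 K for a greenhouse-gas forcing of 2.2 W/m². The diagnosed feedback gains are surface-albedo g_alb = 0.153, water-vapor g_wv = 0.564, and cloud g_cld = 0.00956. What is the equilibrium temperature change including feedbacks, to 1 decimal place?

Total gain g = 0.153 + 0.564 + 0.00956 = 0.72656.
Amplification A = 1/(1 − 0.72656) = 3.657.
ΔT = 0.856 × 3.657 = 3.1 K.

3.1 K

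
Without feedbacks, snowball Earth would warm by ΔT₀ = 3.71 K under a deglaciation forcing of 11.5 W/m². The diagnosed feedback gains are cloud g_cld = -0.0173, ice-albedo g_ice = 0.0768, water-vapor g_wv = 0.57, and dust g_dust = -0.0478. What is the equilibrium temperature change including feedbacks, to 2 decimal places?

8.87 K

Total gain g = -0.0173 + 0.0768 + 0.57 − 0.0478 = 0.5817.
Amplification A = 1/(1 − 0.5817) = 2.391.
ΔT = 3.71 × 2.391 = 8.87 K.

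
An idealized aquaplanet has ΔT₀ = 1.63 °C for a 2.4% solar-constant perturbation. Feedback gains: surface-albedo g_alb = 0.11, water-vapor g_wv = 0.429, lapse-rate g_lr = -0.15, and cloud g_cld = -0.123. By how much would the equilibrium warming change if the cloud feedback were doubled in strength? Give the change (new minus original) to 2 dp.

-0.32 °C

Original: g = 0.266, ΔT = 1.63/(1−0.266) = 2.2207 °C.
With doubled cloud: g' = 0.143, ΔT' = 1.63/(1−0.143) = 1.9020 °C.
Change = 1.9020 − 2.2207 = -0.32 °C.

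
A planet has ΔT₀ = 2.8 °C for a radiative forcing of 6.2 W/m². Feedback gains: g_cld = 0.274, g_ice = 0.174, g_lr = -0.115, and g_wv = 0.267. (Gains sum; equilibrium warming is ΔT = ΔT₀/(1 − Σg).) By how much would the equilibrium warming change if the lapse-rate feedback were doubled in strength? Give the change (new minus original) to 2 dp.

Original: g = 0.6, ΔT = 2.8/(1−0.6) = 7.0000 °C.
With doubled lapse-rate: g' = 0.485, ΔT' = 2.8/(1−0.485) = 5.4369 °C.
Change = 5.4369 − 7.0000 = -1.56 °C.

-1.56 °C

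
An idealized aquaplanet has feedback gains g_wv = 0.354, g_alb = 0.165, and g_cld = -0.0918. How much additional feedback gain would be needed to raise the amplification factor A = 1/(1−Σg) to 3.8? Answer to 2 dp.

Current total gain = 0.4272.
Target gain for A = 3.8: g* = 1 − 1/3.8 = 0.7368.
Additional gain needed = 0.7368 − 0.4272 = 0.31.

0.31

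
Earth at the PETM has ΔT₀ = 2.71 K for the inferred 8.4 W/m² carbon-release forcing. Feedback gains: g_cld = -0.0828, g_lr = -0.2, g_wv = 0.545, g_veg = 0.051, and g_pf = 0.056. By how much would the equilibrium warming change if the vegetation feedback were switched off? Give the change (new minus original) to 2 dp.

Original: g = 0.3692, ΔT = 2.71/(1−0.3692) = 4.2961 K.
Without vegetation: g' = 0.3182, ΔT' = 2.71/(1−0.3182) = 3.9748 K.
Change = 3.9748 − 4.2961 = -0.32 K.

-0.32 K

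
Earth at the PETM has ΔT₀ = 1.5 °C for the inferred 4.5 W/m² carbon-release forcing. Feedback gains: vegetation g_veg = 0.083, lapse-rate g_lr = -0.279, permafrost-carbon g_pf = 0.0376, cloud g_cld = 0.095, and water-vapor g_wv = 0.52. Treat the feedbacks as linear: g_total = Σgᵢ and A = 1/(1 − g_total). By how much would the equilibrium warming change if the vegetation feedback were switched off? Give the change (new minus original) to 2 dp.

-0.37 °C

Original: g = 0.4566, ΔT = 1.5/(1−0.4566) = 2.7604 °C.
Without vegetation: g' = 0.3736, ΔT' = 1.5/(1−0.3736) = 2.3946 °C.
Change = 2.3946 − 2.7604 = -0.37 °C.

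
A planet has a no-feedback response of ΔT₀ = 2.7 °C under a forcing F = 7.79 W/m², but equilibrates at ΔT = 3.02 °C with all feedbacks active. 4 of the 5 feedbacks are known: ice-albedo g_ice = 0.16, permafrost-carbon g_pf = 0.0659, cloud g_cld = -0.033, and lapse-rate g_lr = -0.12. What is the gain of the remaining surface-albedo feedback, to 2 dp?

0.03

Amplification A = ΔT/ΔT₀ = 3.02/2.7 = 1.119.
Total gain g = 1 − 1/A = 1 − 1/1.119 = 0.1063.
Known gains sum to 0.16 + 0.0659 − 0.033 − 0.12 = 0.0729.
g_alb = 0.1063 − 0.0729 = 0.03.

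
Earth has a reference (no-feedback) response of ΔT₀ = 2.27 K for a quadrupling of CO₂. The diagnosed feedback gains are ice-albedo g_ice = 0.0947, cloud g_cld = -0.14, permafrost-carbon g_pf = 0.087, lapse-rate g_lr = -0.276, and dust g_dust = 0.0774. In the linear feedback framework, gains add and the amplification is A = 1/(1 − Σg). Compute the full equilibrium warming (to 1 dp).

2.0 K

Total gain g = 0.0947 − 0.14 + 0.087 − 0.276 + 0.0774 = -0.1569.
Amplification A = 1/(1 + 0.1569) = 0.8644.
ΔT = 2.27 × 0.8644 = 2.0 K.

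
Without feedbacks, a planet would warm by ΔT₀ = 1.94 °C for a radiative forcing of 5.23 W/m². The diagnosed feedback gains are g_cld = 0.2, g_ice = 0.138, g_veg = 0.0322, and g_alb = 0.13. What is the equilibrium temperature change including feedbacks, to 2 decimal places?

3.88 °C

Total gain g = 0.2 + 0.138 + 0.0322 + 0.13 = 0.5002.
Amplification A = 1/(1 − 0.5002) = 2.001.
ΔT = 1.94 × 2.001 = 3.88 °C.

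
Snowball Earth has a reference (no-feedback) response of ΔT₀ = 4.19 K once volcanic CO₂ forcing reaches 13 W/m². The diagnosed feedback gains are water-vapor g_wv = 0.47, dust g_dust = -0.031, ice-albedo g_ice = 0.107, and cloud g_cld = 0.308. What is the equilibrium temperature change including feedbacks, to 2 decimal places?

Total gain g = 0.47 − 0.031 + 0.107 + 0.308 = 0.854.
Amplification A = 1/(1 − 0.854) = 6.849.
ΔT = 4.19 × 6.849 = 28.70 K.

28.70 K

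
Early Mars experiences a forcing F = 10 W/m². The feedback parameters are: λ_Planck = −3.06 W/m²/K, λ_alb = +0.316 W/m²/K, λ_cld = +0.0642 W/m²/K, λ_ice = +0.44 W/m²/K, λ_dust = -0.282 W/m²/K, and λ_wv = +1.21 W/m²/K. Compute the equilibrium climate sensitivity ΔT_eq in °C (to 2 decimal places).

Net feedback parameter λ = (−3.06) + (+0.316) + (+0.0642) + (+0.44) + (-0.282) + (+1.21) = -1.3118 W/m²/K.
ΔT = −F/λ = −10/(-1.3118) = 7.62 °C.

7.62 °C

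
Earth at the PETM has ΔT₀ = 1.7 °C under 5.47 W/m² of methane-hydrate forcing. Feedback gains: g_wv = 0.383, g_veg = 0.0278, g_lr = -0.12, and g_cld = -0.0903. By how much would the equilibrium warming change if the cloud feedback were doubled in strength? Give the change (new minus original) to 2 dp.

-0.22 °C

Original: g = 0.2005, ΔT = 1.7/(1−0.2005) = 2.1263 °C.
With doubled cloud: g' = 0.1102, ΔT' = 1.7/(1−0.1102) = 1.9105 °C.
Change = 1.9105 − 2.1263 = -0.22 °C.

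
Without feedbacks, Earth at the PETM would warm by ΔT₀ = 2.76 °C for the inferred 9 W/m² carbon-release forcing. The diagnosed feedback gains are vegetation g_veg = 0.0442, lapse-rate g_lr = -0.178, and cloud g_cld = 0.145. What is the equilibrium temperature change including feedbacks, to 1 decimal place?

Total gain g = 0.0442 − 0.178 + 0.145 = 0.0112.
Amplification A = 1/(1 − 0.0112) = 1.011.
ΔT = 2.76 × 1.011 = 2.8 °C.

2.8 °C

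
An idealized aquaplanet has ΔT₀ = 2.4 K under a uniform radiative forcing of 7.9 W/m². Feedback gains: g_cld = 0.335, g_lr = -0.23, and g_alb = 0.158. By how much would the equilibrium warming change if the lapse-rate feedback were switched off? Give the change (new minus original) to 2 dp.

1.48 K

Original: g = 0.263, ΔT = 2.4/(1−0.263) = 3.2564 K.
Without lapse-rate: g' = 0.493, ΔT' = 2.4/(1−0.493) = 4.7337 K.
Change = 4.7337 − 3.2564 = 1.48 K.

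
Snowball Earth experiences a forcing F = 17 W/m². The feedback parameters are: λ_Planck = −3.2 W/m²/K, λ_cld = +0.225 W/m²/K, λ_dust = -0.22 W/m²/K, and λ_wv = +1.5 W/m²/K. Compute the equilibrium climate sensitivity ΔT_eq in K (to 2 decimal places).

10.03 K

Net feedback parameter λ = (−3.2) + (+0.225) + (-0.22) + (+1.5) = -1.695 W/m²/K.
ΔT = −F/λ = −17/(-1.695) = 10.03 K.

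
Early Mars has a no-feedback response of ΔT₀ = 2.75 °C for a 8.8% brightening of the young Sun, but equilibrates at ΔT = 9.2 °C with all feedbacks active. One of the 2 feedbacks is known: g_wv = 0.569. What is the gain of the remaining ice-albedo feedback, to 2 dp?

Amplification A = ΔT/ΔT₀ = 9.2/2.75 = 3.345.
Total gain g = 1 − 1/A = 1 − 1/3.345 = 0.701.
The known gain is 0.569.
g_ice = 0.701 − 0.569 = 0.13.

0.13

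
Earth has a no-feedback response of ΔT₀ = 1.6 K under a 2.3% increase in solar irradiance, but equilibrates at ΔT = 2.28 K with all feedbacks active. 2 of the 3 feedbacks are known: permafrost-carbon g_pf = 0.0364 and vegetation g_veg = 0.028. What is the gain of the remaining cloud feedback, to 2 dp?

0.23

Amplification A = ΔT/ΔT₀ = 2.28/1.6 = 1.425.
Total gain g = 1 − 1/A = 1 − 1/1.425 = 0.2982.
Known gains sum to 0.0364 + 0.028 = 0.0644.
g_cld = 0.2982 − 0.0644 = 0.23.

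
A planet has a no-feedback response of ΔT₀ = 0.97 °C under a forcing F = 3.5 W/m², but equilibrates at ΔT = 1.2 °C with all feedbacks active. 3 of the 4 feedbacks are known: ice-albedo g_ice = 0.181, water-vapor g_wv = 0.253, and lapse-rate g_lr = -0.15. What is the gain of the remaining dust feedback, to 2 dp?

Amplification A = ΔT/ΔT₀ = 1.2/0.97 = 1.237.
Total gain g = 1 − 1/A = 1 − 1/1.237 = 0.1916.
Known gains sum to 0.181 + 0.253 − 0.15 = 0.284.
g_dust = 0.1916 − 0.284 = -0.09.

-0.09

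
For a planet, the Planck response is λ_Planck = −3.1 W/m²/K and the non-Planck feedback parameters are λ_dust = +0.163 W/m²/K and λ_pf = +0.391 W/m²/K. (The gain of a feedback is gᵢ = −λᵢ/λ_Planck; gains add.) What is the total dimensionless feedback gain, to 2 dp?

0.18

Convert to gains: g_dust = 0.163/3.1 = 0.05258; g_pf = 0.391/3.1 = 0.1261.
Total gain g = 0.17868.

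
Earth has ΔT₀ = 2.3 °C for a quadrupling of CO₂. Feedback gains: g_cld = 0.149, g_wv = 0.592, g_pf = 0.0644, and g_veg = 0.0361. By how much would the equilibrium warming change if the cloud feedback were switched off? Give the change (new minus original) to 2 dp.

-7.03 °C

Original: g = 0.8415, ΔT = 2.3/(1−0.8415) = 14.5110 °C.
Without cloud: g' = 0.6925, ΔT' = 2.3/(1−0.6925) = 7.4797 °C.
Change = 7.4797 − 14.5110 = -7.03 °C.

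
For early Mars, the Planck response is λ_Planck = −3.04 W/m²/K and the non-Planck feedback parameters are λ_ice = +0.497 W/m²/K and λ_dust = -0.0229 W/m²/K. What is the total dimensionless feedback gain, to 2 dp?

Convert to gains: g_ice = 0.497/3.04 = 0.1635; g_dust = -0.0229/3.04 = -0.007533.
Total gain g = 0.155967.

0.16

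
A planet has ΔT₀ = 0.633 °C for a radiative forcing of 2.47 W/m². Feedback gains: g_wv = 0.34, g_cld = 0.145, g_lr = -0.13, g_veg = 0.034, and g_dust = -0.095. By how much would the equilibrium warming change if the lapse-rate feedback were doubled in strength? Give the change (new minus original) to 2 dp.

-0.14 °C

Original: g = 0.294, ΔT = 0.633/(1−0.294) = 0.8966 °C.
With doubled lapse-rate: g' = 0.164, ΔT' = 0.633/(1−0.164) = 0.7572 °C.
Change = 0.7572 − 0.8966 = -0.14 °C.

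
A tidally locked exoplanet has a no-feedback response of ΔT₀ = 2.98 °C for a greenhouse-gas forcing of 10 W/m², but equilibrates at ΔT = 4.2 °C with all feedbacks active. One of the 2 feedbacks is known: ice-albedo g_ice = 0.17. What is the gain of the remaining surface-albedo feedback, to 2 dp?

Amplification A = ΔT/ΔT₀ = 4.2/2.98 = 1.409.
Total gain g = 1 − 1/A = 1 − 1/1.409 = 0.2903.
The known gain is 0.17.
g_alb = 0.2903 − 0.17 = 0.12.

0.12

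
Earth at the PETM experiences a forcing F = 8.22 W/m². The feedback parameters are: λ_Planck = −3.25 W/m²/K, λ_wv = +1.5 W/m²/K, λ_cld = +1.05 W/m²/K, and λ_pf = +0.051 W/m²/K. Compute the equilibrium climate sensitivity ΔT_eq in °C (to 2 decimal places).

Net feedback parameter λ = (−3.25) + (+1.5) + (+1.05) + (+0.051) = -0.649 W/m²/K.
ΔT = −F/λ = −8.22/(-0.649) = 12.67 °C.

12.67 °C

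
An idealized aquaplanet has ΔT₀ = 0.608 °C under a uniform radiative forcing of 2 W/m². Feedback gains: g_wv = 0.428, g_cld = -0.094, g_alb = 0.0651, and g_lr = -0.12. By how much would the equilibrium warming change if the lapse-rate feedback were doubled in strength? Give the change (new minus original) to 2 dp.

Original: g = 0.2791, ΔT = 0.608/(1−0.2791) = 0.8434 °C.
With doubled lapse-rate: g' = 0.1591, ΔT' = 0.608/(1−0.1591) = 0.7230 °C.
Change = 0.7230 − 0.8434 = -0.12 °C.

-0.12 °C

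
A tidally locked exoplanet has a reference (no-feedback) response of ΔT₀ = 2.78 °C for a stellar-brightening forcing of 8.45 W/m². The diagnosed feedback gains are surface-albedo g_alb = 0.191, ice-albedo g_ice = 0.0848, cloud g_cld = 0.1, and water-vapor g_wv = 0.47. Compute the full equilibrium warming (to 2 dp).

18.03 °C

Total gain g = 0.191 + 0.0848 + 0.1 + 0.47 = 0.8458.
Amplification A = 1/(1 − 0.8458) = 6.485.
ΔT = 2.78 × 6.485 = 18.03 °C.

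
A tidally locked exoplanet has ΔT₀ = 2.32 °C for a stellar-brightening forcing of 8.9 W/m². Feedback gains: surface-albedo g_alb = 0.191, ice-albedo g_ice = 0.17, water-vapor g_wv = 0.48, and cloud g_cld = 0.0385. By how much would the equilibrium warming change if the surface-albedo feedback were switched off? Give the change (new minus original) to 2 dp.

Original: g = 0.8795, ΔT = 2.32/(1−0.8795) = 19.2531 °C.
Without surface-albedo: g' = 0.6885, ΔT' = 2.32/(1−0.6885) = 7.4478 °C.
Change = 7.4478 − 19.2531 = -11.81 °C.

-11.81 °C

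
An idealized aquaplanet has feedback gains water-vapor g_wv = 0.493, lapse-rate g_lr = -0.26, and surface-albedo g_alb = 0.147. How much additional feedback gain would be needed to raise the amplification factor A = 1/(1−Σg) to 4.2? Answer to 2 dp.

Current total gain = 0.38.
Target gain for A = 4.2: g* = 1 − 1/4.2 = 0.7619.
Additional gain needed = 0.7619 − 0.38 = 0.38.

0.38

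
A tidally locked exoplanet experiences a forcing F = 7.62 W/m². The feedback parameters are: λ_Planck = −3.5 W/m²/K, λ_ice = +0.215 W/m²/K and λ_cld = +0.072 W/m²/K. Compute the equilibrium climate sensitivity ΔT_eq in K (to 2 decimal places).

2.37 K

Net feedback parameter λ = (−3.5) + (+0.215) + (+0.072) = -3.213 W/m²/K.
ΔT = −F/λ = −7.62/(-3.213) = 2.37 K.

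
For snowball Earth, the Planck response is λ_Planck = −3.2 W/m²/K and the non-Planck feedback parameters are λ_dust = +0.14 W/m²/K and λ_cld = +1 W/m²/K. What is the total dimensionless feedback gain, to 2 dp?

0.36

Convert to gains: g_dust = 0.14/3.2 = 0.04375; g_cld = 1/3.2 = 0.3125.
Total gain g = 0.35625.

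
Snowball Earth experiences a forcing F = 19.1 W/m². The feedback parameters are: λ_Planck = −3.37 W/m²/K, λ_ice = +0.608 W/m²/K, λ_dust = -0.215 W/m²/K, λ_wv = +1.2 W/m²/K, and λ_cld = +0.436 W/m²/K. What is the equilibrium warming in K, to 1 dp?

Net feedback parameter λ = (−3.37) + (+0.608) + (-0.215) + (+1.2) + (+0.436) = -1.341 W/m²/K.
ΔT = −F/λ = −19.1/(-1.341) = 14.2 K.

14.2 K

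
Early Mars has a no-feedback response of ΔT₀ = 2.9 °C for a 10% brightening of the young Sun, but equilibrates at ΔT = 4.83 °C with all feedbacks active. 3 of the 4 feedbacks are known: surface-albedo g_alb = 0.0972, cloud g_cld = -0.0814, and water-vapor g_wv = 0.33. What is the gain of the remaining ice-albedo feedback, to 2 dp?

0.05

Amplification A = ΔT/ΔT₀ = 4.83/2.9 = 1.666.
Total gain g = 1 − 1/A = 1 − 1/1.666 = 0.3998.
Known gains sum to 0.0972 − 0.0814 + 0.33 = 0.3458.
g_ice = 0.3998 − 0.3458 = 0.05.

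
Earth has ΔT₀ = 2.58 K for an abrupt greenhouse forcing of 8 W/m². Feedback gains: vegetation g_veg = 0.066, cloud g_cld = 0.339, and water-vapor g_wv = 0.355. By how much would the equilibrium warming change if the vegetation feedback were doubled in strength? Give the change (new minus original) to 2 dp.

Original: g = 0.76, ΔT = 2.58/(1−0.76) = 10.7500 K.
With doubled vegetation: g' = 0.826, ΔT' = 2.58/(1−0.826) = 14.8276 K.
Change = 14.8276 − 10.7500 = 4.08 K.

4.08 K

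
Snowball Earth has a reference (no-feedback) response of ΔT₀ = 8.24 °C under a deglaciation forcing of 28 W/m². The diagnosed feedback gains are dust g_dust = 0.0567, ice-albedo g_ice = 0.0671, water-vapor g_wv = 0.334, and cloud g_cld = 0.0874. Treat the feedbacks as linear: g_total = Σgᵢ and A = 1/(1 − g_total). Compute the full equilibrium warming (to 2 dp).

18.12 °C

Total gain g = 0.0567 + 0.0671 + 0.334 + 0.0874 = 0.5452.
Amplification A = 1/(1 − 0.5452) = 2.199.
ΔT = 8.24 × 2.199 = 18.12 °C.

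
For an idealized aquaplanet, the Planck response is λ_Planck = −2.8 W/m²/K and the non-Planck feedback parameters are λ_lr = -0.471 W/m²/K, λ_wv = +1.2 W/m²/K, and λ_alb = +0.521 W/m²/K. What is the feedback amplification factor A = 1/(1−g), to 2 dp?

Convert to gains: g_lr = -0.471/2.8 = -0.1682; g_wv = 1.2/2.8 = 0.4286; g_alb = 0.521/2.8 = 0.1861.
Total gain g = 0.4465.
A = 1/(1 − 0.4465) = 1.81.

1.81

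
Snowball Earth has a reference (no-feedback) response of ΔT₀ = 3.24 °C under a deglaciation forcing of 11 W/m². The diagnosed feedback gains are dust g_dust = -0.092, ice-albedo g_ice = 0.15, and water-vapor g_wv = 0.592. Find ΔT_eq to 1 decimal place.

Total gain g = -0.092 + 0.15 + 0.592 = 0.65.
Amplification A = 1/(1 − 0.65) = 2.857.
ΔT = 3.24 × 2.857 = 9.3 °C.

9.3 °C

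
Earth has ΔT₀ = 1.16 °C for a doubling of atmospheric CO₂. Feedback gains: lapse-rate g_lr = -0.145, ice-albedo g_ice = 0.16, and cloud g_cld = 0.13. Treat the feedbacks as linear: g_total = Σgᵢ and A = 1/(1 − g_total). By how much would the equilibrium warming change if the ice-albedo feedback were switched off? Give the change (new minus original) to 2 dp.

Original: g = 0.145, ΔT = 1.16/(1−0.145) = 1.3567 °C.
Without ice-albedo: g' = -0.015, ΔT' = 1.16/(1+0.015) = 1.1429 °C.
Change = 1.1429 − 1.3567 = -0.21 °C.

-0.21 °C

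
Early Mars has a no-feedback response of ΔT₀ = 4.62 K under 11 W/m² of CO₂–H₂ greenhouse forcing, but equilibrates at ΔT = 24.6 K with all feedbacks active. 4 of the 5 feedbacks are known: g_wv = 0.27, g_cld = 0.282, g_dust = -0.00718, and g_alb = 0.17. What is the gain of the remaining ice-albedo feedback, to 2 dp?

Amplification A = ΔT/ΔT₀ = 24.6/4.62 = 5.325.
Total gain g = 1 − 1/A = 1 − 1/5.325 = 0.8122.
Known gains sum to 0.27 + 0.282 − 0.00718 + 0.17 = 0.71482.
g_ice = 0.8122 − 0.71482 = 0.10.

0.10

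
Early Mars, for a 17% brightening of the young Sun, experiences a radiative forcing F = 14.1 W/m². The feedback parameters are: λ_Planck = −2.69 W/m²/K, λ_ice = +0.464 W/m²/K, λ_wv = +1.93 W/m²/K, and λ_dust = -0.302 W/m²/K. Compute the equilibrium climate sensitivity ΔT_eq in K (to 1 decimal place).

Net feedback parameter λ = (−2.69) + (+0.464) + (+1.93) + (-0.302) = -0.598 W/m²/K.
ΔT = −F/λ = −14.1/(-0.598) = 23.6 K.

23.6 K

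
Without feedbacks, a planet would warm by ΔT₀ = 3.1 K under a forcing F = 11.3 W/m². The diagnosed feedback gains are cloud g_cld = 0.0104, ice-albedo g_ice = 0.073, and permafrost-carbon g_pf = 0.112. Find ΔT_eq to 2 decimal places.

3.85 K

Total gain g = 0.0104 + 0.073 + 0.112 = 0.1954.
Amplification A = 1/(1 − 0.1954) = 1.243.
ΔT = 3.1 × 1.243 = 3.85 K.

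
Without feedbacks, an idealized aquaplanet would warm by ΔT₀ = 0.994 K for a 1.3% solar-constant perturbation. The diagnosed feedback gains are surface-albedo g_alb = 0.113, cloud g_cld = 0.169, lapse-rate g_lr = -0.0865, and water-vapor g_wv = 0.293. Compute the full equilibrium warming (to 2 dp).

1.94 K

Total gain g = 0.113 + 0.169 − 0.0865 + 0.293 = 0.4885.
Amplification A = 1/(1 − 0.4885) = 1.955.
ΔT = 0.994 × 1.955 = 1.94 K.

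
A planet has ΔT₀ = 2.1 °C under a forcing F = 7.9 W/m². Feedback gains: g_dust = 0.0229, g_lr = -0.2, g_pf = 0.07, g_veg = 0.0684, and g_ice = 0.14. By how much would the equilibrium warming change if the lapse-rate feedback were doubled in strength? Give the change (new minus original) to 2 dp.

-0.43 °C

Original: g = 0.1013, ΔT = 2.1/(1−0.1013) = 2.3367 °C.
With doubled lapse-rate: g' = -0.0987, ΔT' = 2.1/(1+0.0987) = 1.9113 °C.
Change = 1.9113 − 2.3367 = -0.43 °C.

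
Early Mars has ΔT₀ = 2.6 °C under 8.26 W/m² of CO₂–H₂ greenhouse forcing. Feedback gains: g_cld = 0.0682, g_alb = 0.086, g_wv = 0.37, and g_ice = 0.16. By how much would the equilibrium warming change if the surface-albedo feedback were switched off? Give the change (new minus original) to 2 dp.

-1.76 °C

Original: g = 0.6842, ΔT = 2.6/(1−0.6842) = 8.2331 °C.
Without surface-albedo: g' = 0.5982, ΔT' = 2.6/(1−0.5982) = 6.4709 °C.
Change = 6.4709 − 8.2331 = -1.76 °C.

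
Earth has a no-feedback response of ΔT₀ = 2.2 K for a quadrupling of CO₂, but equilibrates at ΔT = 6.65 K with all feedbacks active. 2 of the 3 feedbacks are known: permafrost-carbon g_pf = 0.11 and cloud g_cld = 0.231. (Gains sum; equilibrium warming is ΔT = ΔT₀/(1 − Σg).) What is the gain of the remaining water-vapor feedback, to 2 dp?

Amplification A = ΔT/ΔT₀ = 6.65/2.2 = 3.023.
Total gain g = 1 − 1/A = 1 − 1/3.023 = 0.6692.
Known gains sum to 0.11 + 0.231 = 0.341.
g_wv = 0.6692 − 0.341 = 0.33.

0.33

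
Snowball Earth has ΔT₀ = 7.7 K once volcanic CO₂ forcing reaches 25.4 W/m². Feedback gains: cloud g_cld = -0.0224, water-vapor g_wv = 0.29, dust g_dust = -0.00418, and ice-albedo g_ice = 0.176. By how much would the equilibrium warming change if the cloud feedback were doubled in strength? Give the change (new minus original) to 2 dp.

Original: g = 0.43942, ΔT = 7.7/(1−0.43942) = 13.7358 K.
With doubled cloud: g' = 0.41702, ΔT' = 7.7/(1−0.41702) = 13.2080 K.
Change = 13.2080 − 13.7358 = -0.53 K.

-0.53 K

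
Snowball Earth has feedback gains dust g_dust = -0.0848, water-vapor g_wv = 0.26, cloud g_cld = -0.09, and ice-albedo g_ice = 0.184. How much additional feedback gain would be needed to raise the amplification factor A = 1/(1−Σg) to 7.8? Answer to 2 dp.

Current total gain = 0.2692.
Target gain for A = 7.8: g* = 1 − 1/7.8 = 0.8718.
Additional gain needed = 0.8718 − 0.2692 = 0.60.

0.60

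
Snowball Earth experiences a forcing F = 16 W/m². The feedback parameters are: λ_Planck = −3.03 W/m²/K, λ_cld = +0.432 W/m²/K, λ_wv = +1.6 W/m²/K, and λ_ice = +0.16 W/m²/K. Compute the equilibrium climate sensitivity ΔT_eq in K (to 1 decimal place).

19.1 K

Net feedback parameter λ = (−3.03) + (+0.432) + (+1.6) + (+0.16) = -0.838 W/m²/K.
ΔT = −F/λ = −16/(-0.838) = 19.1 K.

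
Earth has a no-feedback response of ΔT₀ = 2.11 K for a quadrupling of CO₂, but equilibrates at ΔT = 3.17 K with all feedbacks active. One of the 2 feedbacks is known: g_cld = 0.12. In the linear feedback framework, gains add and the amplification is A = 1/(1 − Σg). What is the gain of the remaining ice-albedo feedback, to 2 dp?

Amplification A = ΔT/ΔT₀ = 3.17/2.11 = 1.502.
Total gain g = 1 − 1/A = 1 − 1/1.502 = 0.3342.
The known gain is 0.12.
g_ice = 0.3342 − 0.12 = 0.21.

0.21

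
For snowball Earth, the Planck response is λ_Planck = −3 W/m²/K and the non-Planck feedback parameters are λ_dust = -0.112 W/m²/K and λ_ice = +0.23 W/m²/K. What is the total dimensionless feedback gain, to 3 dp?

0.039

Convert to gains: g_dust = -0.112/3 = -0.03733; g_ice = 0.23/3 = 0.07667.
Total gain g = 0.03934.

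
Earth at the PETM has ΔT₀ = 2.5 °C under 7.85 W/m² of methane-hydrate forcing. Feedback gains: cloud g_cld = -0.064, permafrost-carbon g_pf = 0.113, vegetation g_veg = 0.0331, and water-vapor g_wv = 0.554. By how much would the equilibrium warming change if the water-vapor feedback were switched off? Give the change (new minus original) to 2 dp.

Original: g = 0.6361, ΔT = 2.5/(1−0.6361) = 6.8700 °C.
Without water-vapor: g' = 0.0821, ΔT' = 2.5/(1−0.0821) = 2.7236 °C.
Change = 2.7236 − 6.8700 = -4.15 °C.

-4.15 °C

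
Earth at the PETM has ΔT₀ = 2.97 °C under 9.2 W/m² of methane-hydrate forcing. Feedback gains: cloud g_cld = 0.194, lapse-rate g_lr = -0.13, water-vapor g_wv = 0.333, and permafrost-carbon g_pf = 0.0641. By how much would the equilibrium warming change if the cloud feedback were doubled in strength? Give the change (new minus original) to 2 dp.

3.10 °C

Original: g = 0.4611, ΔT = 2.97/(1−0.4611) = 5.5112 °C.
With doubled cloud: g' = 0.6551, ΔT' = 2.97/(1−0.6551) = 8.6112 °C.
Change = 8.6112 − 5.5112 = 3.10 °C.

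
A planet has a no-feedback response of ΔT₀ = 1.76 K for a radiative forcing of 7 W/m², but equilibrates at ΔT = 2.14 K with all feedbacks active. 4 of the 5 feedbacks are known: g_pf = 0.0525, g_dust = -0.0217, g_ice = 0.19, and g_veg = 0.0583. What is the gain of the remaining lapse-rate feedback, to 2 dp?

-0.10

Amplification A = ΔT/ΔT₀ = 2.14/1.76 = 1.216.
Total gain g = 1 − 1/A = 1 − 1/1.216 = 0.1776.
Known gains sum to 0.0525 − 0.0217 + 0.19 + 0.0583 = 0.2791.
g_lr = 0.1776 − 0.2791 = -0.10.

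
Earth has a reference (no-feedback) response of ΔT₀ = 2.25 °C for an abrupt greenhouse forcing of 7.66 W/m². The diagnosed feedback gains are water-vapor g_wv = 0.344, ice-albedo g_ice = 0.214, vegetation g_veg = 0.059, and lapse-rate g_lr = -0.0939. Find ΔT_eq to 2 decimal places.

4.72 °C

Total gain g = 0.344 + 0.214 + 0.059 − 0.0939 = 0.5231.
Amplification A = 1/(1 − 0.5231) = 2.097.
ΔT = 2.25 × 2.097 = 4.72 °C.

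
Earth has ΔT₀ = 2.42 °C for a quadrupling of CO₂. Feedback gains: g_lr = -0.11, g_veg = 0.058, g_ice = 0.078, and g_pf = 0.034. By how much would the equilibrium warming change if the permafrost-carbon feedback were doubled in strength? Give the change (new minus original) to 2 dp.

0.10 °C

Original: g = 0.06, ΔT = 2.42/(1−0.06) = 2.5745 °C.
With doubled permafrost-carbon: g' = 0.094, ΔT' = 2.42/(1−0.094) = 2.6711 °C.
Change = 2.6711 − 2.5745 = 0.10 °C.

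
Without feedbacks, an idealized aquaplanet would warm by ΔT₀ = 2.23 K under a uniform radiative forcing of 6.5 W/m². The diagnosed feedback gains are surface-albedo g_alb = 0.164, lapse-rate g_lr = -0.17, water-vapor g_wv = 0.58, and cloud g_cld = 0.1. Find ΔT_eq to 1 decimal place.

6.8 K

Total gain g = 0.164 − 0.17 + 0.58 + 0.1 = 0.674.
Amplification A = 1/(1 − 0.674) = 3.067.
ΔT = 2.23 × 3.067 = 6.8 K.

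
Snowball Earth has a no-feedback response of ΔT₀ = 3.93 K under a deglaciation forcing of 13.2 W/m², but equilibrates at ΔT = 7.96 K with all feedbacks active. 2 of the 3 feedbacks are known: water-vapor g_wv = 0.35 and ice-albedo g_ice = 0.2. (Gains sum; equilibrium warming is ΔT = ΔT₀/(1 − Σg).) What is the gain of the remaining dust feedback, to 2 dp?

-0.04

Amplification A = ΔT/ΔT₀ = 7.96/3.93 = 2.025.
Total gain g = 1 − 1/A = 1 − 1/2.025 = 0.5062.
Known gains sum to 0.35 + 0.2 = 0.55.
g_dust = 0.5062 − 0.55 = -0.04.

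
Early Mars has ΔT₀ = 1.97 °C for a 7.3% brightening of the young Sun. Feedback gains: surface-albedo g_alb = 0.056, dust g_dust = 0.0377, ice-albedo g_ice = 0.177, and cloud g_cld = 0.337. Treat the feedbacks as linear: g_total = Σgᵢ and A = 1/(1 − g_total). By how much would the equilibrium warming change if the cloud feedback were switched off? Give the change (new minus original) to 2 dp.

Original: g = 0.6077, ΔT = 1.97/(1−0.6077) = 5.0217 °C.
Without cloud: g' = 0.2707, ΔT' = 1.97/(1−0.2707) = 2.7012 °C.
Change = 2.7012 − 5.0217 = -2.32 °C.

-2.32 °C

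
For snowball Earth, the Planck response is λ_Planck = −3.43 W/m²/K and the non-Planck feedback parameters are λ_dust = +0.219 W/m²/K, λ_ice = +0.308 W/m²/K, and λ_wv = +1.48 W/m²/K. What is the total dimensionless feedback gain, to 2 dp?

Convert to gains: g_dust = 0.219/3.43 = 0.06385; g_ice = 0.308/3.43 = 0.0898; g_wv = 1.48/3.43 = 0.4315.
Total gain g = 0.58515.

0.59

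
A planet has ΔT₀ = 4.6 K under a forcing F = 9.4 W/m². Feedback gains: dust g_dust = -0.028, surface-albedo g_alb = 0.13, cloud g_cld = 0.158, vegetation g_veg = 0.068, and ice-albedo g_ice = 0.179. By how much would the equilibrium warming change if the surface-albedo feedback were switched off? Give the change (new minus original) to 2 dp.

-1.95 K

Original: g = 0.507, ΔT = 4.6/(1−0.507) = 9.3306 K.
Without surface-albedo: g' = 0.377, ΔT' = 4.6/(1−0.377) = 7.3836 K.
Change = 7.3836 − 9.3306 = -1.95 K.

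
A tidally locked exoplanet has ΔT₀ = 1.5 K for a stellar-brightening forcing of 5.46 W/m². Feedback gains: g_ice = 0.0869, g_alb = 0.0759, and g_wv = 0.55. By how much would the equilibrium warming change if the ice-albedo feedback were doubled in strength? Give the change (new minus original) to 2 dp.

2.27 K

Original: g = 0.7128, ΔT = 1.5/(1−0.7128) = 5.2228 K.
With doubled ice-albedo: g' = 0.7997, ΔT' = 1.5/(1−0.7997) = 7.4888 K.
Change = 7.4888 − 5.2228 = 2.27 K.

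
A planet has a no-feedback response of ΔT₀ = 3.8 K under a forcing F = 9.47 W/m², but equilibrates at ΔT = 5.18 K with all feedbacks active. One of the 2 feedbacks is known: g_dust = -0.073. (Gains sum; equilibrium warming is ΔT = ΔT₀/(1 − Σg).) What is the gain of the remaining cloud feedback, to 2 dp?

0.34

Amplification A = ΔT/ΔT₀ = 5.18/3.8 = 1.363.
Total gain g = 1 − 1/A = 1 − 1/1.363 = 0.2663.
The known gain is -0.073.
g_cld = 0.2663 + 0.073 = 0.34.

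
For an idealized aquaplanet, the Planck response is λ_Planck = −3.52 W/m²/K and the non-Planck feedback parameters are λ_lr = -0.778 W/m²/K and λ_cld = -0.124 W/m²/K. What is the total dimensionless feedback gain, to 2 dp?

Convert to gains: g_lr = -0.778/3.52 = -0.221; g_cld = -0.124/3.52 = -0.03523.
Total gain g = -0.25623.

-0.26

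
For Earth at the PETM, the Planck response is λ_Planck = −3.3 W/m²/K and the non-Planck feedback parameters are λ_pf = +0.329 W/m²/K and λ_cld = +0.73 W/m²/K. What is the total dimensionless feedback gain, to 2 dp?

0.32

Convert to gains: g_pf = 0.329/3.3 = 0.0997; g_cld = 0.73/3.3 = 0.2212.
Total gain g = 0.3209.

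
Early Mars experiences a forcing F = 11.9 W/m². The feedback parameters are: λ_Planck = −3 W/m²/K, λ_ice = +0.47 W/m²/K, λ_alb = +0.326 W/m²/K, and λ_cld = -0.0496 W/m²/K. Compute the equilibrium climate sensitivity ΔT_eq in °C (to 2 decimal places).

5.28 °C

Net feedback parameter λ = (−3) + (+0.47) + (+0.326) + (-0.0496) = -2.2536 W/m²/K.
ΔT = −F/λ = −11.9/(-2.2536) = 5.28 °C.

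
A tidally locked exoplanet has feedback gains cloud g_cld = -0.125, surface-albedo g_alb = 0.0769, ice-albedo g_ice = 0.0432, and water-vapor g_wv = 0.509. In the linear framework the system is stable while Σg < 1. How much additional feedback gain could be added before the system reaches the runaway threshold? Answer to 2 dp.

0.50

Current total gain = -0.125 + 0.0769 + 0.0432 + 0.509 = 0.5041.
Margin to runaway = 1 − 0.5041 = 0.50.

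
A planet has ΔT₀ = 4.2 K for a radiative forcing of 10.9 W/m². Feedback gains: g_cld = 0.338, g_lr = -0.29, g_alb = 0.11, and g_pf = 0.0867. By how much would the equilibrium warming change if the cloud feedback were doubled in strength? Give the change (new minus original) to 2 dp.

Original: g = 0.2447, ΔT = 4.2/(1−0.2447) = 5.5607 K.
With doubled cloud: g' = 0.5827, ΔT' = 4.2/(1−0.5827) = 10.0647 K.
Change = 10.0647 − 5.5607 = 4.50 K.

4.50 K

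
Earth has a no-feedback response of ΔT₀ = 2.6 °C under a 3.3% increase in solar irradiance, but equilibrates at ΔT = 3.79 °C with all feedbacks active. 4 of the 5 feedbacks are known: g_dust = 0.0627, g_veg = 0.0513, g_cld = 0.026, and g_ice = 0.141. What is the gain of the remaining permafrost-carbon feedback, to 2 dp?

Amplification A = ΔT/ΔT₀ = 3.79/2.6 = 1.458.
Total gain g = 1 − 1/A = 1 − 1/1.458 = 0.3141.
Known gains sum to 0.0627 + 0.0513 + 0.026 + 0.141 = 0.281.
g_pf = 0.3141 − 0.281 = 0.03.

0.03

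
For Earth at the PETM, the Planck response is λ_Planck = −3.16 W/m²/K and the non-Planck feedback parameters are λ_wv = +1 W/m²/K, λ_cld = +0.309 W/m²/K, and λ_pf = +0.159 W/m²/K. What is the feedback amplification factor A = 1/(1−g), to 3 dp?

Convert to gains: g_wv = 1/3.16 = 0.3165; g_cld = 0.309/3.16 = 0.09778; g_pf = 0.159/3.16 = 0.05032.
Total gain g = 0.4646.
A = 1/(1 − 0.4646) = 1.868.

1.868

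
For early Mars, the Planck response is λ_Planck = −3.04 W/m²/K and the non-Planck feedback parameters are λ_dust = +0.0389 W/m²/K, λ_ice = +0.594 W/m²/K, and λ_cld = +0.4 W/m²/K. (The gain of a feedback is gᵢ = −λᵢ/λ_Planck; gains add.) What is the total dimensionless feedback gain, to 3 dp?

0.340

Convert to gains: g_dust = 0.0389/3.04 = 0.0128; g_ice = 0.594/3.04 = 0.1954; g_cld = 0.4/3.04 = 0.1316.
Total gain g = 0.3398.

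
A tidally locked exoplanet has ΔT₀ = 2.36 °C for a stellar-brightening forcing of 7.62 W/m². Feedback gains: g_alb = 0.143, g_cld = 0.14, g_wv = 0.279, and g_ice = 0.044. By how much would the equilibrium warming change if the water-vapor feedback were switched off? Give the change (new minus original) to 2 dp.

Original: g = 0.606, ΔT = 2.36/(1−0.606) = 5.9898 °C.
Without water-vapor: g' = 0.327, ΔT' = 2.36/(1−0.327) = 3.5067 °C.
Change = 3.5067 − 5.9898 = -2.48 °C.

-2.48 °C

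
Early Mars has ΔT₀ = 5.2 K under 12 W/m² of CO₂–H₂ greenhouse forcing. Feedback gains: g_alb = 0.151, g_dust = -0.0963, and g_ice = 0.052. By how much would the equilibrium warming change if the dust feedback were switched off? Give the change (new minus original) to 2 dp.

0.70 K

Original: g = 0.1067, ΔT = 5.2/(1−0.1067) = 5.8211 K.
Without dust: g' = 0.203, ΔT' = 5.2/(1−0.203) = 6.5245 K.
Change = 6.5245 − 5.8211 = 0.70 K.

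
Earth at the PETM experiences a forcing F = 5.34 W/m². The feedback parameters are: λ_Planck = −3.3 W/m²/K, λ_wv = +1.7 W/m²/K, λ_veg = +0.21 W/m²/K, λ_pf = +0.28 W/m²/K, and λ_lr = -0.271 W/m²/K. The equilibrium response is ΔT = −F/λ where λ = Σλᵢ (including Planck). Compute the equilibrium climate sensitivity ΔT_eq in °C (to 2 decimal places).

3.87 °C

Net feedback parameter λ = (−3.3) + (+1.7) + (+0.21) + (+0.28) + (-0.271) = -1.381 W/m²/K.
ΔT = −F/λ = −5.34/(-1.381) = 3.87 °C.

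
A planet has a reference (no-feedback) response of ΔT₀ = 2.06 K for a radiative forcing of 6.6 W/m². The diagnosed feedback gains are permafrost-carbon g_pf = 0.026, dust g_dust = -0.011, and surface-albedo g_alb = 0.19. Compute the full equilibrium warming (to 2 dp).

Total gain g = 0.026 − 0.011 + 0.19 = 0.205.
Amplification A = 1/(1 − 0.205) = 1.258.
ΔT = 2.06 × 1.258 = 2.59 K.

2.59 K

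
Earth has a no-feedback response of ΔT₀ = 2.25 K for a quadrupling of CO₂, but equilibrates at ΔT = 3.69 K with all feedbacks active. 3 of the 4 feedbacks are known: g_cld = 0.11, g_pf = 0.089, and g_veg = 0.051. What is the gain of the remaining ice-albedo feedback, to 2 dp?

Amplification A = ΔT/ΔT₀ = 3.69/2.25 = 1.64.
Total gain g = 1 − 1/A = 1 − 1/1.64 = 0.3902.
Known gains sum to 0.11 + 0.089 + 0.051 = 0.25.
g_ice = 0.3902 − 0.25 = 0.14.

0.14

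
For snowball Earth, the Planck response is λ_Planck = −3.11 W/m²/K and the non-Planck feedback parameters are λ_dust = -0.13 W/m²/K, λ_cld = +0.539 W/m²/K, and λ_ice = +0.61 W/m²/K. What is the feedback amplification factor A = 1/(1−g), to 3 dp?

1.487

Convert to gains: g_dust = -0.13/3.11 = -0.0418; g_cld = 0.539/3.11 = 0.1733; g_ice = 0.61/3.11 = 0.1961.
Total gain g = 0.3276.
A = 1/(1 − 0.3276) = 1.487.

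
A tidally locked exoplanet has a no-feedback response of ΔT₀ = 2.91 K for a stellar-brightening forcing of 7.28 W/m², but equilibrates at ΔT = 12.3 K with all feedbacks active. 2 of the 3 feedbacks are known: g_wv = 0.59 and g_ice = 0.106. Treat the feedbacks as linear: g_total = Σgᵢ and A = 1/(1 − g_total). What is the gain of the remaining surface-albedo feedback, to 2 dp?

Amplification A = ΔT/ΔT₀ = 12.3/2.91 = 4.227.
Total gain g = 1 − 1/A = 1 − 1/4.227 = 0.7634.
Known gains sum to 0.59 + 0.106 = 0.696.
g_alb = 0.7634 − 0.696 = 0.07.

0.07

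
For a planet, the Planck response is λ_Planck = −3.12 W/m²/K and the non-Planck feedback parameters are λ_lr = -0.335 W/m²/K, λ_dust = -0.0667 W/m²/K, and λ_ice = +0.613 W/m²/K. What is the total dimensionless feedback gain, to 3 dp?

0.068

Convert to gains: g_lr = -0.335/3.12 = -0.1074; g_dust = -0.0667/3.12 = -0.02138; g_ice = 0.613/3.12 = 0.1965.
Total gain g = 0.06772.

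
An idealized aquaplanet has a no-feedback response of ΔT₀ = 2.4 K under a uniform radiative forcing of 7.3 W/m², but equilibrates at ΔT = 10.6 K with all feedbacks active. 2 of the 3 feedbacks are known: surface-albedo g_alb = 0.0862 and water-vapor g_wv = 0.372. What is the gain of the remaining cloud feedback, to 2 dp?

0.32

Amplification A = ΔT/ΔT₀ = 10.6/2.4 = 4.417.
Total gain g = 1 − 1/A = 1 − 1/4.417 = 0.7736.
Known gains sum to 0.0862 + 0.372 = 0.4582.
g_cld = 0.7736 − 0.4582 = 0.32.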